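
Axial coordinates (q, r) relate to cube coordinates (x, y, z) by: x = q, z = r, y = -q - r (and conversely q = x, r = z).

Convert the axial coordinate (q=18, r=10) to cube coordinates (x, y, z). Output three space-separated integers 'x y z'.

Answer: 18 -28 10

Derivation:
x = q = 18
z = r = 10
y = -x - z = -(18) - (10) = -28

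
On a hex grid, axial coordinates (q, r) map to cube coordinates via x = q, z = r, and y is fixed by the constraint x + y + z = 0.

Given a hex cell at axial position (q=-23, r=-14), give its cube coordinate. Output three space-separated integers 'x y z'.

x = q = -23
z = r = -14
y = -x - z = -(-23) - (-14) = 37

Answer: -23 37 -14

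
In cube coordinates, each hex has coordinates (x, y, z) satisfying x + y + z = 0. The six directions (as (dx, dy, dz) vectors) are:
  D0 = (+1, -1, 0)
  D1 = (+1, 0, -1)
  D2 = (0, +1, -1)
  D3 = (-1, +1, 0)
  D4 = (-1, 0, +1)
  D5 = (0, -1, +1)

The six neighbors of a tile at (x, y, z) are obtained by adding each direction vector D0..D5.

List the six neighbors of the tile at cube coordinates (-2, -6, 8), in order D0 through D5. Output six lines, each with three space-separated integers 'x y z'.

Center: (-2, -6, 8). Add each direction:
  D0: (-2, -6, 8) + (1, -1, 0) = (-1, -7, 8)
  D1: (-2, -6, 8) + (1, 0, -1) = (-1, -6, 7)
  D2: (-2, -6, 8) + (0, 1, -1) = (-2, -5, 7)
  D3: (-2, -6, 8) + (-1, 1, 0) = (-3, -5, 8)
  D4: (-2, -6, 8) + (-1, 0, 1) = (-3, -6, 9)
  D5: (-2, -6, 8) + (0, -1, 1) = (-2, -7, 9)

Answer: -1 -7 8
-1 -6 7
-2 -5 7
-3 -5 8
-3 -6 9
-2 -7 9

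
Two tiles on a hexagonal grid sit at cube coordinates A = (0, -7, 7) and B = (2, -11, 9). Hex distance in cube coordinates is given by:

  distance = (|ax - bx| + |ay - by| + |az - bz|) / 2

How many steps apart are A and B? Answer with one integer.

|ax - bx| = |0 - 2| = 2
|ay - by| = |-7 - (-11)| = 4
|az - bz| = |7 - 9| = 2
distance = (2 + 4 + 2) / 2 = 8 / 2 = 4

Answer: 4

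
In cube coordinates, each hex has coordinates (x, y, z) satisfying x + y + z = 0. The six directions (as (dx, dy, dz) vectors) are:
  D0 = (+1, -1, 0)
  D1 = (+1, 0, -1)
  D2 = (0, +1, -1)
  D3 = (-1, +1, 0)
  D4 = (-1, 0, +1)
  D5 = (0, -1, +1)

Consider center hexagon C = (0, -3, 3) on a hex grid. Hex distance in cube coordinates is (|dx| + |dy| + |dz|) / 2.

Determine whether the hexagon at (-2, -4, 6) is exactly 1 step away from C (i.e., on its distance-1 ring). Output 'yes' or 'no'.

|px - cx| = |-2 - 0| = 2
|py - cy| = |-4 - (-3)| = 1
|pz - cz| = |6 - 3| = 3
distance = (2+1+3)/2 = 6/2 = 3
radius = 1; distance != radius -> no

Answer: no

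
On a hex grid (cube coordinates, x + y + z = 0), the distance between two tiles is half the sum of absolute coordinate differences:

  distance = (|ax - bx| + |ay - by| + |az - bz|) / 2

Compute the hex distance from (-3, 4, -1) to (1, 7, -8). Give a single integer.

Answer: 7

Derivation:
|ax - bx| = |-3 - 1| = 4
|ay - by| = |4 - 7| = 3
|az - bz| = |-1 - (-8)| = 7
distance = (4 + 3 + 7) / 2 = 14 / 2 = 7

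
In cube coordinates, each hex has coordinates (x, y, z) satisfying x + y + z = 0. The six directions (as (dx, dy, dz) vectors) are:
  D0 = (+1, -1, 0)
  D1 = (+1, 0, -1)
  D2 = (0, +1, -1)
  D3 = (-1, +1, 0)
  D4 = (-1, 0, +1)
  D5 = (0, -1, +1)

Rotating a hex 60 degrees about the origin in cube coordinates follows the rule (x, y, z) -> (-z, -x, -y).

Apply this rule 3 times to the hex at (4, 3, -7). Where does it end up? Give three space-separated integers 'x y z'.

Answer: -4 -3 7

Derivation:
Start: (4, 3, -7)
Step 1: (4, 3, -7) -> (-(-7), -(4), -(3)) = (7, -4, -3)
Step 2: (7, -4, -3) -> (-(-3), -(7), -(-4)) = (3, -7, 4)
Step 3: (3, -7, 4) -> (-(4), -(3), -(-7)) = (-4, -3, 7)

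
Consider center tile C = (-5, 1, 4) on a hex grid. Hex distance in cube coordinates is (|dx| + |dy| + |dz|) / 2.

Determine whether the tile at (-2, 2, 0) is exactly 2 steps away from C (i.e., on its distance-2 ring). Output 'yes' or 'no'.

Answer: no

Derivation:
|px - cx| = |-2 - (-5)| = 3
|py - cy| = |2 - 1| = 1
|pz - cz| = |0 - 4| = 4
distance = (3+1+4)/2 = 8/2 = 4
radius = 2; distance != radius -> no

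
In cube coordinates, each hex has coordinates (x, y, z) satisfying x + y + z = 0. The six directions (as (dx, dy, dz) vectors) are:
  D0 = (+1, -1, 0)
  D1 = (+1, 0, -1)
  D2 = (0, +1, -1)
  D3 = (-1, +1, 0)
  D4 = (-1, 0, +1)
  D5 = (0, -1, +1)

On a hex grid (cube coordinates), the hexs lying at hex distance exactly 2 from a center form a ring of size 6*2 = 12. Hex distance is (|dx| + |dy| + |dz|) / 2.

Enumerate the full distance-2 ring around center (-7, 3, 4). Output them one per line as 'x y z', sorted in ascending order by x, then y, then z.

Walk ring at distance 2 from (-7, 3, 4):
Start at center + D4*2 = (-9, 3, 6)
  hex 0: (-9, 3, 6)
  hex 1: (-8, 2, 6)
  hex 2: (-7, 1, 6)
  hex 3: (-6, 1, 5)
  hex 4: (-5, 1, 4)
  hex 5: (-5, 2, 3)
  hex 6: (-5, 3, 2)
  hex 7: (-6, 4, 2)
  hex 8: (-7, 5, 2)
  hex 9: (-8, 5, 3)
  hex 10: (-9, 5, 4)
  hex 11: (-9, 4, 5)
Sorted: 12 hexes.

Answer: -9 3 6
-9 4 5
-9 5 4
-8 2 6
-8 5 3
-7 1 6
-7 5 2
-6 1 5
-6 4 2
-5 1 4
-5 2 3
-5 3 2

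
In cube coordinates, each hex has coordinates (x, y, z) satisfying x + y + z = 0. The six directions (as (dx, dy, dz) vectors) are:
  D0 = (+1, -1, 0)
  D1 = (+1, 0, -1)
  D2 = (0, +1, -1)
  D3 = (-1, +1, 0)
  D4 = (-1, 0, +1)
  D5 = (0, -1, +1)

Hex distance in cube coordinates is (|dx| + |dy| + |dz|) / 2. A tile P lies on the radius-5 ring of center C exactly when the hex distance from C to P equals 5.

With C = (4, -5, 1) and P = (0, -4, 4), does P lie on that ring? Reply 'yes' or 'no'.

Answer: no

Derivation:
|px - cx| = |0 - 4| = 4
|py - cy| = |-4 - (-5)| = 1
|pz - cz| = |4 - 1| = 3
distance = (4+1+3)/2 = 8/2 = 4
radius = 5; distance != radius -> no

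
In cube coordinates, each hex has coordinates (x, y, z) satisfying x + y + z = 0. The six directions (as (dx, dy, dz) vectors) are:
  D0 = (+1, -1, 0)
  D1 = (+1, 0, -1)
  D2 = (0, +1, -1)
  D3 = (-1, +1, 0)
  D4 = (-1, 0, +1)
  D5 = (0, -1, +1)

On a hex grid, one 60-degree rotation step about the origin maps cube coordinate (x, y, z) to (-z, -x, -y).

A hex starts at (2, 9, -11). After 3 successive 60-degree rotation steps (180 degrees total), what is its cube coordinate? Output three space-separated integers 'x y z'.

Answer: -2 -9 11

Derivation:
Start: (2, 9, -11)
Step 1: (2, 9, -11) -> (-(-11), -(2), -(9)) = (11, -2, -9)
Step 2: (11, -2, -9) -> (-(-9), -(11), -(-2)) = (9, -11, 2)
Step 3: (9, -11, 2) -> (-(2), -(9), -(-11)) = (-2, -9, 11)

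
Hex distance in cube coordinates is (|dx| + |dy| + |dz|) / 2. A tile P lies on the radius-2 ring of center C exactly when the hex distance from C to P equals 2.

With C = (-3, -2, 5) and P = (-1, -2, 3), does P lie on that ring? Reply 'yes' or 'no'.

Answer: yes

Derivation:
|px - cx| = |-1 - (-3)| = 2
|py - cy| = |-2 - (-2)| = 0
|pz - cz| = |3 - 5| = 2
distance = (2+0+2)/2 = 4/2 = 2
radius = 2; distance == radius -> yes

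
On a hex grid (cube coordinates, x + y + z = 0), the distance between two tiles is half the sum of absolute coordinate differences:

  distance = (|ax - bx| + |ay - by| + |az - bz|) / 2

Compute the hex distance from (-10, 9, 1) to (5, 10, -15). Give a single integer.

|ax - bx| = |-10 - 5| = 15
|ay - by| = |9 - 10| = 1
|az - bz| = |1 - (-15)| = 16
distance = (15 + 1 + 16) / 2 = 32 / 2 = 16

Answer: 16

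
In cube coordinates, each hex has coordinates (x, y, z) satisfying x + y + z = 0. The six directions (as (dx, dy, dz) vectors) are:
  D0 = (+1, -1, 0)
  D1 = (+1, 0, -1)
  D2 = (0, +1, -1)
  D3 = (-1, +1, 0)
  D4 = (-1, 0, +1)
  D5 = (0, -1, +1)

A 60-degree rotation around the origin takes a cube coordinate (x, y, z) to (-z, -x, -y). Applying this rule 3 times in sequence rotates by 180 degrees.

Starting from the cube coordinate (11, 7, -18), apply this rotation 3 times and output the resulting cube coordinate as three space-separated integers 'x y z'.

Answer: -11 -7 18

Derivation:
Start: (11, 7, -18)
Step 1: (11, 7, -18) -> (-(-18), -(11), -(7)) = (18, -11, -7)
Step 2: (18, -11, -7) -> (-(-7), -(18), -(-11)) = (7, -18, 11)
Step 3: (7, -18, 11) -> (-(11), -(7), -(-18)) = (-11, -7, 18)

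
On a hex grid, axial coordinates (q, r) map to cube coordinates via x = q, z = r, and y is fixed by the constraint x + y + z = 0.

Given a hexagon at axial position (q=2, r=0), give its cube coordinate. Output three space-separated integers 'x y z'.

Answer: 2 -2 0

Derivation:
x = q = 2
z = r = 0
y = -x - z = -(2) - (0) = -2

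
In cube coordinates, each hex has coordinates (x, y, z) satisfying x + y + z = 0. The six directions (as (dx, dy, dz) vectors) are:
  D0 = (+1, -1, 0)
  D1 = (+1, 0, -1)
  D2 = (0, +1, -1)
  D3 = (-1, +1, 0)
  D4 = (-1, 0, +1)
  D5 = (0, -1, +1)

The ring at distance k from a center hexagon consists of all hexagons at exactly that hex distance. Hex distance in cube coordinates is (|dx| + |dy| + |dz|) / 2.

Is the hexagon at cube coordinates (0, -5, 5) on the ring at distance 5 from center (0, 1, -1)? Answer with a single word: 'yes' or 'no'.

Answer: no

Derivation:
|px - cx| = |0 - 0| = 0
|py - cy| = |-5 - 1| = 6
|pz - cz| = |5 - (-1)| = 6
distance = (0+6+6)/2 = 12/2 = 6
radius = 5; distance != radius -> no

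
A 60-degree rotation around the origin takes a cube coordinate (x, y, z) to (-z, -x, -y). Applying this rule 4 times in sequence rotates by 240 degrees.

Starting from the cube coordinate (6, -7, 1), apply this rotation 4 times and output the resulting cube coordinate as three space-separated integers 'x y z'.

Start: (6, -7, 1)
Step 1: (6, -7, 1) -> (-(1), -(6), -(-7)) = (-1, -6, 7)
Step 2: (-1, -6, 7) -> (-(7), -(-1), -(-6)) = (-7, 1, 6)
Step 3: (-7, 1, 6) -> (-(6), -(-7), -(1)) = (-6, 7, -1)
Step 4: (-6, 7, -1) -> (-(-1), -(-6), -(7)) = (1, 6, -7)

Answer: 1 6 -7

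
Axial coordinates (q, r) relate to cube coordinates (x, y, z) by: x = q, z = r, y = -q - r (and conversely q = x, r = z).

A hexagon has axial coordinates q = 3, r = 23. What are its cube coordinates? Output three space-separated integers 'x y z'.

x = q = 3
z = r = 23
y = -x - z = -(3) - (23) = -26

Answer: 3 -26 23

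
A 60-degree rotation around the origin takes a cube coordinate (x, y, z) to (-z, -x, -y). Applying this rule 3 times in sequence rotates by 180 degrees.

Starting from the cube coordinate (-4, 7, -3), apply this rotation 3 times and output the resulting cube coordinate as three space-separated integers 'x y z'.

Start: (-4, 7, -3)
Step 1: (-4, 7, -3) -> (-(-3), -(-4), -(7)) = (3, 4, -7)
Step 2: (3, 4, -7) -> (-(-7), -(3), -(4)) = (7, -3, -4)
Step 3: (7, -3, -4) -> (-(-4), -(7), -(-3)) = (4, -7, 3)

Answer: 4 -7 3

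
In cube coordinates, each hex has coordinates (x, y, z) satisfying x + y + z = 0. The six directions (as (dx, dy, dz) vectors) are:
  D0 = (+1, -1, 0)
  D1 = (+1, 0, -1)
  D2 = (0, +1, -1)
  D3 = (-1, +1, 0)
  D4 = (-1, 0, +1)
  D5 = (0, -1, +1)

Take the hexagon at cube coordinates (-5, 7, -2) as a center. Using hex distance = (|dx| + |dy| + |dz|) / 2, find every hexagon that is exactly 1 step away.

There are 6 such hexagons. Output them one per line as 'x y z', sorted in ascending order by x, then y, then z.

Answer: -6 7 -1
-6 8 -2
-5 6 -1
-5 8 -3
-4 6 -2
-4 7 -3

Derivation:
Walk ring at distance 1 from (-5, 7, -2):
Start at center + D4*1 = (-6, 7, -1)
  hex 0: (-6, 7, -1)
  hex 1: (-5, 6, -1)
  hex 2: (-4, 6, -2)
  hex 3: (-4, 7, -3)
  hex 4: (-5, 8, -3)
  hex 5: (-6, 8, -2)
Sorted: 6 hexes.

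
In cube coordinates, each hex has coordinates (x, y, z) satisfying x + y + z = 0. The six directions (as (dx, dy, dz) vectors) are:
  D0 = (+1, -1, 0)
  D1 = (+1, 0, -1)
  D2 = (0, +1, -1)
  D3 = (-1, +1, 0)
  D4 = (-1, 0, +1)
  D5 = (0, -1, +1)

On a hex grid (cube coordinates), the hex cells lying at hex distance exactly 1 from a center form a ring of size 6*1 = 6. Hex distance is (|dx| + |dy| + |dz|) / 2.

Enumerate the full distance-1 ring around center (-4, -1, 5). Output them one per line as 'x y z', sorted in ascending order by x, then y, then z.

Walk ring at distance 1 from (-4, -1, 5):
Start at center + D4*1 = (-5, -1, 6)
  hex 0: (-5, -1, 6)
  hex 1: (-4, -2, 6)
  hex 2: (-3, -2, 5)
  hex 3: (-3, -1, 4)
  hex 4: (-4, 0, 4)
  hex 5: (-5, 0, 5)
Sorted: 6 hexes.

Answer: -5 -1 6
-5 0 5
-4 -2 6
-4 0 4
-3 -2 5
-3 -1 4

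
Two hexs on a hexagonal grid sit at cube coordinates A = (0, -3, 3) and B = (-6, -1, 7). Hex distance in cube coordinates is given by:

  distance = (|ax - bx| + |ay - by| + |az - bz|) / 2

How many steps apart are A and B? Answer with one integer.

|ax - bx| = |0 - (-6)| = 6
|ay - by| = |-3 - (-1)| = 2
|az - bz| = |3 - 7| = 4
distance = (6 + 2 + 4) / 2 = 12 / 2 = 6

Answer: 6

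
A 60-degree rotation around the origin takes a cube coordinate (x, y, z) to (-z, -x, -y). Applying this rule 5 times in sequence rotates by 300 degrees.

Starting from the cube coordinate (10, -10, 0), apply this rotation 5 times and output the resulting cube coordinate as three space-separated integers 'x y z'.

Answer: 10 0 -10

Derivation:
Start: (10, -10, 0)
Step 1: (10, -10, 0) -> (-(0), -(10), -(-10)) = (0, -10, 10)
Step 2: (0, -10, 10) -> (-(10), -(0), -(-10)) = (-10, 0, 10)
Step 3: (-10, 0, 10) -> (-(10), -(-10), -(0)) = (-10, 10, 0)
Step 4: (-10, 10, 0) -> (-(0), -(-10), -(10)) = (0, 10, -10)
Step 5: (0, 10, -10) -> (-(-10), -(0), -(10)) = (10, 0, -10)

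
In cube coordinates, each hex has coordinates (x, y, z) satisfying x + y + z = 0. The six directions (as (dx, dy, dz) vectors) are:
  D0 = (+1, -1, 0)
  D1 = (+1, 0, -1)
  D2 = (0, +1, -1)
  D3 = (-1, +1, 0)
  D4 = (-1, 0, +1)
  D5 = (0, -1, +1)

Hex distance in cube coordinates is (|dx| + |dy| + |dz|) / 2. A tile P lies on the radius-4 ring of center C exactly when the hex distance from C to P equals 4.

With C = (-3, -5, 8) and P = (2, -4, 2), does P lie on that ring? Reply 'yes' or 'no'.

|px - cx| = |2 - (-3)| = 5
|py - cy| = |-4 - (-5)| = 1
|pz - cz| = |2 - 8| = 6
distance = (5+1+6)/2 = 12/2 = 6
radius = 4; distance != radius -> no

Answer: no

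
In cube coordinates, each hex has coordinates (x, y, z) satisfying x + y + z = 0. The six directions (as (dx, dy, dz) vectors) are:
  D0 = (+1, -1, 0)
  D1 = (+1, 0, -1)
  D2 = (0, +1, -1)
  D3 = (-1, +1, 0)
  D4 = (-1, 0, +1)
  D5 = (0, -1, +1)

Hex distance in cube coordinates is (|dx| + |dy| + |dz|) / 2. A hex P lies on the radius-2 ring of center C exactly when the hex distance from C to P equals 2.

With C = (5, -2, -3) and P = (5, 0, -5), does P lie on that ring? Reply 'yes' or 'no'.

Answer: yes

Derivation:
|px - cx| = |5 - 5| = 0
|py - cy| = |0 - (-2)| = 2
|pz - cz| = |-5 - (-3)| = 2
distance = (0+2+2)/2 = 4/2 = 2
radius = 2; distance == radius -> yes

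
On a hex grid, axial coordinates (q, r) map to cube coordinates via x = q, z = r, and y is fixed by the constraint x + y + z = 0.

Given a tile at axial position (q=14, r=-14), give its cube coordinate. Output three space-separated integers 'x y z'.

Answer: 14 0 -14

Derivation:
x = q = 14
z = r = -14
y = -x - z = -(14) - (-14) = 0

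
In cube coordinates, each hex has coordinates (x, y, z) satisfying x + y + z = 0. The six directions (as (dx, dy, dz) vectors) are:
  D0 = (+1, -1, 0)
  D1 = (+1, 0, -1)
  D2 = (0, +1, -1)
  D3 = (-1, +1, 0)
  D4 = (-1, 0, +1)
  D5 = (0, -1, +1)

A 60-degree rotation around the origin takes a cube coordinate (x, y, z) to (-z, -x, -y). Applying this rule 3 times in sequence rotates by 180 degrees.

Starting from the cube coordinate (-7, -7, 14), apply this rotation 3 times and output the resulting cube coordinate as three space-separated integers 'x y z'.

Start: (-7, -7, 14)
Step 1: (-7, -7, 14) -> (-(14), -(-7), -(-7)) = (-14, 7, 7)
Step 2: (-14, 7, 7) -> (-(7), -(-14), -(7)) = (-7, 14, -7)
Step 3: (-7, 14, -7) -> (-(-7), -(-7), -(14)) = (7, 7, -14)

Answer: 7 7 -14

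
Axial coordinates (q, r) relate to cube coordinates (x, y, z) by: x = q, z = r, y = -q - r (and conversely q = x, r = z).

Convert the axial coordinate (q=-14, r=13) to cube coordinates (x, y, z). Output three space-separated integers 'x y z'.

x = q = -14
z = r = 13
y = -x - z = -(-14) - (13) = 1

Answer: -14 1 13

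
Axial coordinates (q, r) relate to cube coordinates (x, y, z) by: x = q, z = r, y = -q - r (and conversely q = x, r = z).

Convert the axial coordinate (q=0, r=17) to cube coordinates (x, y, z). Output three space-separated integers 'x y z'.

x = q = 0
z = r = 17
y = -x - z = -(0) - (17) = -17

Answer: 0 -17 17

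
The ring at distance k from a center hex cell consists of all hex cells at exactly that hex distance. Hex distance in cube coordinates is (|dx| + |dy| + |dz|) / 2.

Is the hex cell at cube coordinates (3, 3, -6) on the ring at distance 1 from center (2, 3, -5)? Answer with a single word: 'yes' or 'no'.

Answer: yes

Derivation:
|px - cx| = |3 - 2| = 1
|py - cy| = |3 - 3| = 0
|pz - cz| = |-6 - (-5)| = 1
distance = (1+0+1)/2 = 2/2 = 1
radius = 1; distance == radius -> yes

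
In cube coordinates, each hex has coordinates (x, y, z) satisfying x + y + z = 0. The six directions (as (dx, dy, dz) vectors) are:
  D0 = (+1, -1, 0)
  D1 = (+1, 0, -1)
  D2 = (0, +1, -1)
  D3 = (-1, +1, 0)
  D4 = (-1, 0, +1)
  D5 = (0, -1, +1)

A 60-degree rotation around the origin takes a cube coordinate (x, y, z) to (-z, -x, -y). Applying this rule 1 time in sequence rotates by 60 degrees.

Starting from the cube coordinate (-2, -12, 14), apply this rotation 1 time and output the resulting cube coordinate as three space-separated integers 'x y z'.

Start: (-2, -12, 14)
Step 1: (-2, -12, 14) -> (-(14), -(-2), -(-12)) = (-14, 2, 12)

Answer: -14 2 12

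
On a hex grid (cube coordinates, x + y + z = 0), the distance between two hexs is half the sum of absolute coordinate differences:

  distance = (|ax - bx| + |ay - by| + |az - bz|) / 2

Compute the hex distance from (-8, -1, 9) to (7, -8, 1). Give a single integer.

Answer: 15

Derivation:
|ax - bx| = |-8 - 7| = 15
|ay - by| = |-1 - (-8)| = 7
|az - bz| = |9 - 1| = 8
distance = (15 + 7 + 8) / 2 = 30 / 2 = 15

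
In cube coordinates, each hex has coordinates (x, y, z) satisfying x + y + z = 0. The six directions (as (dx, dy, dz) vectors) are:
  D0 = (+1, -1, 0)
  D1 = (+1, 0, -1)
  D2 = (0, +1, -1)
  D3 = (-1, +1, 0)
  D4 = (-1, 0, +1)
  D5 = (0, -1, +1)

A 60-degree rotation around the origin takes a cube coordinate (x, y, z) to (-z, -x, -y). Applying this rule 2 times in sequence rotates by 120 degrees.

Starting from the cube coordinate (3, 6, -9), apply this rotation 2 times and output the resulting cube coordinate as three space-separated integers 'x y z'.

Start: (3, 6, -9)
Step 1: (3, 6, -9) -> (-(-9), -(3), -(6)) = (9, -3, -6)
Step 2: (9, -3, -6) -> (-(-6), -(9), -(-3)) = (6, -9, 3)

Answer: 6 -9 3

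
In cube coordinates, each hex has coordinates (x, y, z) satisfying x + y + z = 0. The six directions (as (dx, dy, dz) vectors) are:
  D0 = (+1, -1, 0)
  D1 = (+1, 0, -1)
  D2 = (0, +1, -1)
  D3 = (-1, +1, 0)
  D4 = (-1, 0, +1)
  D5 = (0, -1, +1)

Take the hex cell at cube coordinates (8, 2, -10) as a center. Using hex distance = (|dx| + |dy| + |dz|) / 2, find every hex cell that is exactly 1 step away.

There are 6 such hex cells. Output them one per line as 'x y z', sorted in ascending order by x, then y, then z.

Walk ring at distance 1 from (8, 2, -10):
Start at center + D4*1 = (7, 2, -9)
  hex 0: (7, 2, -9)
  hex 1: (8, 1, -9)
  hex 2: (9, 1, -10)
  hex 3: (9, 2, -11)
  hex 4: (8, 3, -11)
  hex 5: (7, 3, -10)
Sorted: 6 hexes.

Answer: 7 2 -9
7 3 -10
8 1 -9
8 3 -11
9 1 -10
9 2 -11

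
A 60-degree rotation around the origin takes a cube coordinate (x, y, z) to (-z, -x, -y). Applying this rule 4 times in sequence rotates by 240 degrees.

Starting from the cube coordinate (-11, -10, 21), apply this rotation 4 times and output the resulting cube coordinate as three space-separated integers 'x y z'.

Start: (-11, -10, 21)
Step 1: (-11, -10, 21) -> (-(21), -(-11), -(-10)) = (-21, 11, 10)
Step 2: (-21, 11, 10) -> (-(10), -(-21), -(11)) = (-10, 21, -11)
Step 3: (-10, 21, -11) -> (-(-11), -(-10), -(21)) = (11, 10, -21)
Step 4: (11, 10, -21) -> (-(-21), -(11), -(10)) = (21, -11, -10)

Answer: 21 -11 -10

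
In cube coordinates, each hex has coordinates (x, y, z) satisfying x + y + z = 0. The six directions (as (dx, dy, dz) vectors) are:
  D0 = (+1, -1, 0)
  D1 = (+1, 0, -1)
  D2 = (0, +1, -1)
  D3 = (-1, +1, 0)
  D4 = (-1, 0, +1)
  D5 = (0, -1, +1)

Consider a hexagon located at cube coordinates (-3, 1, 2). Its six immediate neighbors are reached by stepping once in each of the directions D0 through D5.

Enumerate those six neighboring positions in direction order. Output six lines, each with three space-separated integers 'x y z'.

Answer: -2 0 2
-2 1 1
-3 2 1
-4 2 2
-4 1 3
-3 0 3

Derivation:
Center: (-3, 1, 2). Add each direction:
  D0: (-3, 1, 2) + (1, -1, 0) = (-2, 0, 2)
  D1: (-3, 1, 2) + (1, 0, -1) = (-2, 1, 1)
  D2: (-3, 1, 2) + (0, 1, -1) = (-3, 2, 1)
  D3: (-3, 1, 2) + (-1, 1, 0) = (-4, 2, 2)
  D4: (-3, 1, 2) + (-1, 0, 1) = (-4, 1, 3)
  D5: (-3, 1, 2) + (0, -1, 1) = (-3, 0, 3)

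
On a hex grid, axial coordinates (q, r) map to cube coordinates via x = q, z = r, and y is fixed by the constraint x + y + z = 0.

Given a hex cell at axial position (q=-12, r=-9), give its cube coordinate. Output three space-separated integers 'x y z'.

Answer: -12 21 -9

Derivation:
x = q = -12
z = r = -9
y = -x - z = -(-12) - (-9) = 21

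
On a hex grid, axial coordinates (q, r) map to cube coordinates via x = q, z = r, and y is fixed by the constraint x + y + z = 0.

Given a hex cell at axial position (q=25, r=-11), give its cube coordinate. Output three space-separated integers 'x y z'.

Answer: 25 -14 -11

Derivation:
x = q = 25
z = r = -11
y = -x - z = -(25) - (-11) = -14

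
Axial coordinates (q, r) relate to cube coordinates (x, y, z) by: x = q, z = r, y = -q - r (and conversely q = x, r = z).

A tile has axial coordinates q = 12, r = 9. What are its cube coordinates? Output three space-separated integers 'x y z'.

Answer: 12 -21 9

Derivation:
x = q = 12
z = r = 9
y = -x - z = -(12) - (9) = -21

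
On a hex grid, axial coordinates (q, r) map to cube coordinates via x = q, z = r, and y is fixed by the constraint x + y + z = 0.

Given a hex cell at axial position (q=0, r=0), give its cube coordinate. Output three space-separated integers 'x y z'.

x = q = 0
z = r = 0
y = -x - z = -(0) - (0) = 0

Answer: 0 0 0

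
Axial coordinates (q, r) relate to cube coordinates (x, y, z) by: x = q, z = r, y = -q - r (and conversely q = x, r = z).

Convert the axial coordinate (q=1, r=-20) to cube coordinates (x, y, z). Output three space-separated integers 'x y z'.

x = q = 1
z = r = -20
y = -x - z = -(1) - (-20) = 19

Answer: 1 19 -20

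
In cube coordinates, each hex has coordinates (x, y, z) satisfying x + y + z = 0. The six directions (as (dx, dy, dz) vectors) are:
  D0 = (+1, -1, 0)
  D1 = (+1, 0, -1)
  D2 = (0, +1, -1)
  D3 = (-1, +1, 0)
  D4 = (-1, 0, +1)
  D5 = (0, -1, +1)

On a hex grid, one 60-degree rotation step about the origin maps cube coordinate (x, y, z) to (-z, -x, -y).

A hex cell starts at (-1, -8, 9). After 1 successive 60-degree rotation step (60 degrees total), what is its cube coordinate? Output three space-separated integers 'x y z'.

Answer: -9 1 8

Derivation:
Start: (-1, -8, 9)
Step 1: (-1, -8, 9) -> (-(9), -(-1), -(-8)) = (-9, 1, 8)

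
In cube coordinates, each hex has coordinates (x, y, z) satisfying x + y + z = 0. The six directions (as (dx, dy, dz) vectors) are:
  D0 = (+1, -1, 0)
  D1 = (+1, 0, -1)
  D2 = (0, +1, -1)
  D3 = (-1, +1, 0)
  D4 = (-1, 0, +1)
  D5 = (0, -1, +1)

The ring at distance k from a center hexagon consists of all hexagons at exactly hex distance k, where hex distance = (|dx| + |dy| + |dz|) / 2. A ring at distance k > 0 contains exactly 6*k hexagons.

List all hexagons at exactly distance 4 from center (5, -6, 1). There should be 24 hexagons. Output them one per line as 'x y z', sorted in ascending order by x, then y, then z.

Walk ring at distance 4 from (5, -6, 1):
Start at center + D4*4 = (1, -6, 5)
  hex 0: (1, -6, 5)
  hex 1: (2, -7, 5)
  hex 2: (3, -8, 5)
  hex 3: (4, -9, 5)
  hex 4: (5, -10, 5)
  hex 5: (6, -10, 4)
  hex 6: (7, -10, 3)
  hex 7: (8, -10, 2)
  hex 8: (9, -10, 1)
  hex 9: (9, -9, 0)
  hex 10: (9, -8, -1)
  hex 11: (9, -7, -2)
  hex 12: (9, -6, -3)
  hex 13: (8, -5, -3)
  hex 14: (7, -4, -3)
  hex 15: (6, -3, -3)
  hex 16: (5, -2, -3)
  hex 17: (4, -2, -2)
  hex 18: (3, -2, -1)
  hex 19: (2, -2, 0)
  hex 20: (1, -2, 1)
  hex 21: (1, -3, 2)
  hex 22: (1, -4, 3)
  hex 23: (1, -5, 4)
Sorted: 24 hexes.

Answer: 1 -6 5
1 -5 4
1 -4 3
1 -3 2
1 -2 1
2 -7 5
2 -2 0
3 -8 5
3 -2 -1
4 -9 5
4 -2 -2
5 -10 5
5 -2 -3
6 -10 4
6 -3 -3
7 -10 3
7 -4 -3
8 -10 2
8 -5 -3
9 -10 1
9 -9 0
9 -8 -1
9 -7 -2
9 -6 -3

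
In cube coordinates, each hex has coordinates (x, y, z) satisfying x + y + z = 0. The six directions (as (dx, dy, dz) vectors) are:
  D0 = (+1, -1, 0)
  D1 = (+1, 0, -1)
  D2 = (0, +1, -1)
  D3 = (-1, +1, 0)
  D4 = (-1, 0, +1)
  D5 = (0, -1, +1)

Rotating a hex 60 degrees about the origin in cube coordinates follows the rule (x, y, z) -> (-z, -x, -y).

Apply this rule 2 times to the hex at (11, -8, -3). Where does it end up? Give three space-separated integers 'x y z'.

Start: (11, -8, -3)
Step 1: (11, -8, -3) -> (-(-3), -(11), -(-8)) = (3, -11, 8)
Step 2: (3, -11, 8) -> (-(8), -(3), -(-11)) = (-8, -3, 11)

Answer: -8 -3 11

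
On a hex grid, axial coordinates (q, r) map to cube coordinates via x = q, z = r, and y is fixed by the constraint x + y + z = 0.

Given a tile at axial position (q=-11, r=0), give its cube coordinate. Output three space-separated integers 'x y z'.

x = q = -11
z = r = 0
y = -x - z = -(-11) - (0) = 11

Answer: -11 11 0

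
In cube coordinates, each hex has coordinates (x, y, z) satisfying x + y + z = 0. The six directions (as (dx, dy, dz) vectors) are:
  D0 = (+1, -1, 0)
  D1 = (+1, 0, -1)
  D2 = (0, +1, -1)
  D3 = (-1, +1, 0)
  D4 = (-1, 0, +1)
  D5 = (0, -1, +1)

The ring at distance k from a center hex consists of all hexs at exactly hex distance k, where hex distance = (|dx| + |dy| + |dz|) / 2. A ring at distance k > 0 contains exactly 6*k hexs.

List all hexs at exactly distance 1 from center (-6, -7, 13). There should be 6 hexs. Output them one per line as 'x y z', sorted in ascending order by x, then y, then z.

Walk ring at distance 1 from (-6, -7, 13):
Start at center + D4*1 = (-7, -7, 14)
  hex 0: (-7, -7, 14)
  hex 1: (-6, -8, 14)
  hex 2: (-5, -8, 13)
  hex 3: (-5, -7, 12)
  hex 4: (-6, -6, 12)
  hex 5: (-7, -6, 13)
Sorted: 6 hexes.

Answer: -7 -7 14
-7 -6 13
-6 -8 14
-6 -6 12
-5 -8 13
-5 -7 12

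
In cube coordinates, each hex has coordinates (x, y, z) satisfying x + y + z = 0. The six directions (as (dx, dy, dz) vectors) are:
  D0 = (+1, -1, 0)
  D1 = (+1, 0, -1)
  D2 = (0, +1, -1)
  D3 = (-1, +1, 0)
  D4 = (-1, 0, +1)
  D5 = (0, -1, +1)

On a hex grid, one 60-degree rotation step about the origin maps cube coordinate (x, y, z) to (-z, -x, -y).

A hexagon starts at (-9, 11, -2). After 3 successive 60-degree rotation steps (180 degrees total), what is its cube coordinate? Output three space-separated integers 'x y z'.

Start: (-9, 11, -2)
Step 1: (-9, 11, -2) -> (-(-2), -(-9), -(11)) = (2, 9, -11)
Step 2: (2, 9, -11) -> (-(-11), -(2), -(9)) = (11, -2, -9)
Step 3: (11, -2, -9) -> (-(-9), -(11), -(-2)) = (9, -11, 2)

Answer: 9 -11 2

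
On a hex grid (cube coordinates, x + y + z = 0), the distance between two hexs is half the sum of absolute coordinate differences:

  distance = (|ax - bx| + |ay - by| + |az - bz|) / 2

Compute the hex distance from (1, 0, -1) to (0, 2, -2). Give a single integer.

|ax - bx| = |1 - 0| = 1
|ay - by| = |0 - 2| = 2
|az - bz| = |-1 - (-2)| = 1
distance = (1 + 2 + 1) / 2 = 4 / 2 = 2

Answer: 2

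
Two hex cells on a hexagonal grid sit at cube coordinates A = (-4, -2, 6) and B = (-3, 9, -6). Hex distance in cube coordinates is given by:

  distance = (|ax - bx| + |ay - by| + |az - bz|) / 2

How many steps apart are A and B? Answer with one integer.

Answer: 12

Derivation:
|ax - bx| = |-4 - (-3)| = 1
|ay - by| = |-2 - 9| = 11
|az - bz| = |6 - (-6)| = 12
distance = (1 + 11 + 12) / 2 = 24 / 2 = 12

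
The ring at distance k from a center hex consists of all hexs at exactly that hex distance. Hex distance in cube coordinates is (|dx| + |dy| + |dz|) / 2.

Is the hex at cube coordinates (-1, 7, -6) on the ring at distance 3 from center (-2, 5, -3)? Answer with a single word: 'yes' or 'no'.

|px - cx| = |-1 - (-2)| = 1
|py - cy| = |7 - 5| = 2
|pz - cz| = |-6 - (-3)| = 3
distance = (1+2+3)/2 = 6/2 = 3
radius = 3; distance == radius -> yes

Answer: yes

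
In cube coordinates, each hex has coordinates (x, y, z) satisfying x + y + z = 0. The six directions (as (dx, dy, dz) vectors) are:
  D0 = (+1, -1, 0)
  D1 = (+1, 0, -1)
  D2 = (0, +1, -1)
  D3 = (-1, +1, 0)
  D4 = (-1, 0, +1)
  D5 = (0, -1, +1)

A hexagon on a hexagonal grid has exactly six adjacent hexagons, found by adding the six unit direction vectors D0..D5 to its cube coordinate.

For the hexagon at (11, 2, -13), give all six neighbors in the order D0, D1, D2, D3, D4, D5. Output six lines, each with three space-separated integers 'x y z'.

Answer: 12 1 -13
12 2 -14
11 3 -14
10 3 -13
10 2 -12
11 1 -12

Derivation:
Center: (11, 2, -13). Add each direction:
  D0: (11, 2, -13) + (1, -1, 0) = (12, 1, -13)
  D1: (11, 2, -13) + (1, 0, -1) = (12, 2, -14)
  D2: (11, 2, -13) + (0, 1, -1) = (11, 3, -14)
  D3: (11, 2, -13) + (-1, 1, 0) = (10, 3, -13)
  D4: (11, 2, -13) + (-1, 0, 1) = (10, 2, -12)
  D5: (11, 2, -13) + (0, -1, 1) = (11, 1, -12)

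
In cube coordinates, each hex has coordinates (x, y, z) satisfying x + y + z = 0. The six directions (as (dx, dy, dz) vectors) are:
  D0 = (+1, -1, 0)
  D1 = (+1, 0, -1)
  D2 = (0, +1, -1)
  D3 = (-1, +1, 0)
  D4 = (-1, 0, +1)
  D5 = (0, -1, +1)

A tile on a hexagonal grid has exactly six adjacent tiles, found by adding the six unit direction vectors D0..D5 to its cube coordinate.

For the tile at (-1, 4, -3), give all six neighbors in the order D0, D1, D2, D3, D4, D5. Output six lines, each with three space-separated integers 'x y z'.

Center: (-1, 4, -3). Add each direction:
  D0: (-1, 4, -3) + (1, -1, 0) = (0, 3, -3)
  D1: (-1, 4, -3) + (1, 0, -1) = (0, 4, -4)
  D2: (-1, 4, -3) + (0, 1, -1) = (-1, 5, -4)
  D3: (-1, 4, -3) + (-1, 1, 0) = (-2, 5, -3)
  D4: (-1, 4, -3) + (-1, 0, 1) = (-2, 4, -2)
  D5: (-1, 4, -3) + (0, -1, 1) = (-1, 3, -2)

Answer: 0 3 -3
0 4 -4
-1 5 -4
-2 5 -3
-2 4 -2
-1 3 -2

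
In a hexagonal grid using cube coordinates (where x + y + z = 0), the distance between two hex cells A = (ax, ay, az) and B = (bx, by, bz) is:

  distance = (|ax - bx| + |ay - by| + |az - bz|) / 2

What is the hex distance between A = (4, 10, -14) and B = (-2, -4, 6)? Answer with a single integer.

|ax - bx| = |4 - (-2)| = 6
|ay - by| = |10 - (-4)| = 14
|az - bz| = |-14 - 6| = 20
distance = (6 + 14 + 20) / 2 = 40 / 2 = 20

Answer: 20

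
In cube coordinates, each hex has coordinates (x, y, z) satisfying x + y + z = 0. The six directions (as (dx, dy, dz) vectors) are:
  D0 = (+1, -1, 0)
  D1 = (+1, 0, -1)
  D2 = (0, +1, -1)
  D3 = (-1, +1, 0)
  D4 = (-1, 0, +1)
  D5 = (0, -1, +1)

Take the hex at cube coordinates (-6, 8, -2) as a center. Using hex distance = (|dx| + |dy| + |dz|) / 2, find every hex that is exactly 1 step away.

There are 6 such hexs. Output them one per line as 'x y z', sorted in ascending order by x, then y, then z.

Answer: -7 8 -1
-7 9 -2
-6 7 -1
-6 9 -3
-5 7 -2
-5 8 -3

Derivation:
Walk ring at distance 1 from (-6, 8, -2):
Start at center + D4*1 = (-7, 8, -1)
  hex 0: (-7, 8, -1)
  hex 1: (-6, 7, -1)
  hex 2: (-5, 7, -2)
  hex 3: (-5, 8, -3)
  hex 4: (-6, 9, -3)
  hex 5: (-7, 9, -2)
Sorted: 6 hexes.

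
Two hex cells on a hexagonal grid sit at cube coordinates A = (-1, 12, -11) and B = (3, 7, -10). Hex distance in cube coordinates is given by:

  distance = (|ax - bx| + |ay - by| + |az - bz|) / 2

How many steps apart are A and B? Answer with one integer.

|ax - bx| = |-1 - 3| = 4
|ay - by| = |12 - 7| = 5
|az - bz| = |-11 - (-10)| = 1
distance = (4 + 5 + 1) / 2 = 10 / 2 = 5

Answer: 5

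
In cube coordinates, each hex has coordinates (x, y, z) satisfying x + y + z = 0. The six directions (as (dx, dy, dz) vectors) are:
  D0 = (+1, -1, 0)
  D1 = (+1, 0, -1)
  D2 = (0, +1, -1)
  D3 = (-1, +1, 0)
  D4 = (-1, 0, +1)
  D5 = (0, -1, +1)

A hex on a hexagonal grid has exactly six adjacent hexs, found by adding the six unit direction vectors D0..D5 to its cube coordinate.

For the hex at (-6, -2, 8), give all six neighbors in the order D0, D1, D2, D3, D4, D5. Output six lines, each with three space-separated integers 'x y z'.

Center: (-6, -2, 8). Add each direction:
  D0: (-6, -2, 8) + (1, -1, 0) = (-5, -3, 8)
  D1: (-6, -2, 8) + (1, 0, -1) = (-5, -2, 7)
  D2: (-6, -2, 8) + (0, 1, -1) = (-6, -1, 7)
  D3: (-6, -2, 8) + (-1, 1, 0) = (-7, -1, 8)
  D4: (-6, -2, 8) + (-1, 0, 1) = (-7, -2, 9)
  D5: (-6, -2, 8) + (0, -1, 1) = (-6, -3, 9)

Answer: -5 -3 8
-5 -2 7
-6 -1 7
-7 -1 8
-7 -2 9
-6 -3 9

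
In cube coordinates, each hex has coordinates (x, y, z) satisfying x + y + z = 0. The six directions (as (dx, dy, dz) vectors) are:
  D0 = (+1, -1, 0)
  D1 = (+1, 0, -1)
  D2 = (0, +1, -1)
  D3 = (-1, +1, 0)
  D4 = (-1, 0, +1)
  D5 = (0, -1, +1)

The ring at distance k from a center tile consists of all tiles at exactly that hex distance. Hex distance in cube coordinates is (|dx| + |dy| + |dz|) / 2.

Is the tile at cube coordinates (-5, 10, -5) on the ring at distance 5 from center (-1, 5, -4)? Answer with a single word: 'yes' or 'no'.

|px - cx| = |-5 - (-1)| = 4
|py - cy| = |10 - 5| = 5
|pz - cz| = |-5 - (-4)| = 1
distance = (4+5+1)/2 = 10/2 = 5
radius = 5; distance == radius -> yes

Answer: yes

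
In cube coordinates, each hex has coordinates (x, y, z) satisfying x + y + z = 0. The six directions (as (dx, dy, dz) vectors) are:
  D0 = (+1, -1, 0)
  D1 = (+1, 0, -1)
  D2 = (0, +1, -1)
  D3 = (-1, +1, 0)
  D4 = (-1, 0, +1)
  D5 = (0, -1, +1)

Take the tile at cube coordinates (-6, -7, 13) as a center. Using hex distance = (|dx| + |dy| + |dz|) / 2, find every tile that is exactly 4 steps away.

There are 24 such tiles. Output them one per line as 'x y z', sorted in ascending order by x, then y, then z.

Answer: -10 -7 17
-10 -6 16
-10 -5 15
-10 -4 14
-10 -3 13
-9 -8 17
-9 -3 12
-8 -9 17
-8 -3 11
-7 -10 17
-7 -3 10
-6 -11 17
-6 -3 9
-5 -11 16
-5 -4 9
-4 -11 15
-4 -5 9
-3 -11 14
-3 -6 9
-2 -11 13
-2 -10 12
-2 -9 11
-2 -8 10
-2 -7 9

Derivation:
Walk ring at distance 4 from (-6, -7, 13):
Start at center + D4*4 = (-10, -7, 17)
  hex 0: (-10, -7, 17)
  hex 1: (-9, -8, 17)
  hex 2: (-8, -9, 17)
  hex 3: (-7, -10, 17)
  hex 4: (-6, -11, 17)
  hex 5: (-5, -11, 16)
  hex 6: (-4, -11, 15)
  hex 7: (-3, -11, 14)
  hex 8: (-2, -11, 13)
  hex 9: (-2, -10, 12)
  hex 10: (-2, -9, 11)
  hex 11: (-2, -8, 10)
  hex 12: (-2, -7, 9)
  hex 13: (-3, -6, 9)
  hex 14: (-4, -5, 9)
  hex 15: (-5, -4, 9)
  hex 16: (-6, -3, 9)
  hex 17: (-7, -3, 10)
  hex 18: (-8, -3, 11)
  hex 19: (-9, -3, 12)
  hex 20: (-10, -3, 13)
  hex 21: (-10, -4, 14)
  hex 22: (-10, -5, 15)
  hex 23: (-10, -6, 16)
Sorted: 24 hexes.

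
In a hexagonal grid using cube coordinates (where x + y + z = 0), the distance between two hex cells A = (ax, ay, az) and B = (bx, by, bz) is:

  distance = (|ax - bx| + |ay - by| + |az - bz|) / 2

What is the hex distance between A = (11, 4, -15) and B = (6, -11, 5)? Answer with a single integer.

|ax - bx| = |11 - 6| = 5
|ay - by| = |4 - (-11)| = 15
|az - bz| = |-15 - 5| = 20
distance = (5 + 15 + 20) / 2 = 40 / 2 = 20

Answer: 20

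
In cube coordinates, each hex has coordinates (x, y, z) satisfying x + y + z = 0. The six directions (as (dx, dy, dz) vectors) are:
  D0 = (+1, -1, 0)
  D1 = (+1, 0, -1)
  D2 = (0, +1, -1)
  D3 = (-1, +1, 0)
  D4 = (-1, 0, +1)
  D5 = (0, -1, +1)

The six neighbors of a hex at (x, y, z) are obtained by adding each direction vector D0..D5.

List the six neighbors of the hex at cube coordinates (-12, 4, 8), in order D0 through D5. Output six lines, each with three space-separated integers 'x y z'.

Answer: -11 3 8
-11 4 7
-12 5 7
-13 5 8
-13 4 9
-12 3 9

Derivation:
Center: (-12, 4, 8). Add each direction:
  D0: (-12, 4, 8) + (1, -1, 0) = (-11, 3, 8)
  D1: (-12, 4, 8) + (1, 0, -1) = (-11, 4, 7)
  D2: (-12, 4, 8) + (0, 1, -1) = (-12, 5, 7)
  D3: (-12, 4, 8) + (-1, 1, 0) = (-13, 5, 8)
  D4: (-12, 4, 8) + (-1, 0, 1) = (-13, 4, 9)
  D5: (-12, 4, 8) + (0, -1, 1) = (-12, 3, 9)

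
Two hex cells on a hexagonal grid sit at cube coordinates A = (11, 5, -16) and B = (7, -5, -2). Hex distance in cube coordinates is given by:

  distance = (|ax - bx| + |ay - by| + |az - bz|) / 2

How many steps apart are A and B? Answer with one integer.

|ax - bx| = |11 - 7| = 4
|ay - by| = |5 - (-5)| = 10
|az - bz| = |-16 - (-2)| = 14
distance = (4 + 10 + 14) / 2 = 28 / 2 = 14

Answer: 14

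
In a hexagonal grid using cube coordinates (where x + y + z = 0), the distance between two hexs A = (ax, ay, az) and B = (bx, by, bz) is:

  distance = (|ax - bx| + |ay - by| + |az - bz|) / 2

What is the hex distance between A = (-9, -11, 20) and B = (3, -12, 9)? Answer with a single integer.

|ax - bx| = |-9 - 3| = 12
|ay - by| = |-11 - (-12)| = 1
|az - bz| = |20 - 9| = 11
distance = (12 + 1 + 11) / 2 = 24 / 2 = 12

Answer: 12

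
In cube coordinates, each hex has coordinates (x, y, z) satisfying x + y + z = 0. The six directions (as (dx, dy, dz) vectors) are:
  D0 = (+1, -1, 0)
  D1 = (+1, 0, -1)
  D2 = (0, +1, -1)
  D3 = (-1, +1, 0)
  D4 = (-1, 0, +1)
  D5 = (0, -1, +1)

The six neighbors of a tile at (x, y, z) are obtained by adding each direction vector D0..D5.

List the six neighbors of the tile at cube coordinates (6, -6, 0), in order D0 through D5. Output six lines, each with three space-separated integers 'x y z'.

Center: (6, -6, 0). Add each direction:
  D0: (6, -6, 0) + (1, -1, 0) = (7, -7, 0)
  D1: (6, -6, 0) + (1, 0, -1) = (7, -6, -1)
  D2: (6, -6, 0) + (0, 1, -1) = (6, -5, -1)
  D3: (6, -6, 0) + (-1, 1, 0) = (5, -5, 0)
  D4: (6, -6, 0) + (-1, 0, 1) = (5, -6, 1)
  D5: (6, -6, 0) + (0, -1, 1) = (6, -7, 1)

Answer: 7 -7 0
7 -6 -1
6 -5 -1
5 -5 0
5 -6 1
6 -7 1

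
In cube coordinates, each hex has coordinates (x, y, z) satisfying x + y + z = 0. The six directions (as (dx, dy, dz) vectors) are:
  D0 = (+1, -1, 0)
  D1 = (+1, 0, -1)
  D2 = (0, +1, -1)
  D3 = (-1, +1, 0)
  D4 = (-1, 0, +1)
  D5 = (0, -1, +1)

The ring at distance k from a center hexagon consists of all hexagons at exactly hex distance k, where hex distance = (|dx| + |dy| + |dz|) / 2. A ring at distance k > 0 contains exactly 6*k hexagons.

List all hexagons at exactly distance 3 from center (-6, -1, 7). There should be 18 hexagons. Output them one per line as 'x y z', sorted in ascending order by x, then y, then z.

Walk ring at distance 3 from (-6, -1, 7):
Start at center + D4*3 = (-9, -1, 10)
  hex 0: (-9, -1, 10)
  hex 1: (-8, -2, 10)
  hex 2: (-7, -3, 10)
  hex 3: (-6, -4, 10)
  hex 4: (-5, -4, 9)
  hex 5: (-4, -4, 8)
  hex 6: (-3, -4, 7)
  hex 7: (-3, -3, 6)
  hex 8: (-3, -2, 5)
  hex 9: (-3, -1, 4)
  hex 10: (-4, 0, 4)
  hex 11: (-5, 1, 4)
  hex 12: (-6, 2, 4)
  hex 13: (-7, 2, 5)
  hex 14: (-8, 2, 6)
  hex 15: (-9, 2, 7)
  hex 16: (-9, 1, 8)
  hex 17: (-9, 0, 9)
Sorted: 18 hexes.

Answer: -9 -1 10
-9 0 9
-9 1 8
-9 2 7
-8 -2 10
-8 2 6
-7 -3 10
-7 2 5
-6 -4 10
-6 2 4
-5 -4 9
-5 1 4
-4 -4 8
-4 0 4
-3 -4 7
-3 -3 6
-3 -2 5
-3 -1 4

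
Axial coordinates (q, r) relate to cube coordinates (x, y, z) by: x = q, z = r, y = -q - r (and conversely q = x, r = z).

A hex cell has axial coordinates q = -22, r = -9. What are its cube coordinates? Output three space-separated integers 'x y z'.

Answer: -22 31 -9

Derivation:
x = q = -22
z = r = -9
y = -x - z = -(-22) - (-9) = 31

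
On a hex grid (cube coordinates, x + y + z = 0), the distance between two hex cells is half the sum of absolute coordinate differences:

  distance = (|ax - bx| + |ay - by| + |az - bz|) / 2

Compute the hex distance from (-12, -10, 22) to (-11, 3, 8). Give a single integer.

Answer: 14

Derivation:
|ax - bx| = |-12 - (-11)| = 1
|ay - by| = |-10 - 3| = 13
|az - bz| = |22 - 8| = 14
distance = (1 + 13 + 14) / 2 = 28 / 2 = 14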